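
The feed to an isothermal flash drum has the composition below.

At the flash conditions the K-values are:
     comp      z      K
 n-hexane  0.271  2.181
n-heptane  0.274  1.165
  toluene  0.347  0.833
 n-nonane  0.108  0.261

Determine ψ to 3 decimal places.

Let ψ = V/F and solve Σ zᵢ(Kᵢ−1)/(1+ψ(Kᵢ−1)) = 0.
Feasibility: ΣzᵢKᵢ = 1.228, Σzᵢ/Kᵢ = 1.190 — both > 1, two phases present.
Iterate (Newton) starting at ψ = 0.56:
  ψ = 0.560: g = 0.0339, g' = -0.327 → ψ = 0.664
  ψ = 0.664: g = -0.0017, g' = -0.364 → ψ = 0.659
Converged at ψ = 0.659.

ψ = 0.659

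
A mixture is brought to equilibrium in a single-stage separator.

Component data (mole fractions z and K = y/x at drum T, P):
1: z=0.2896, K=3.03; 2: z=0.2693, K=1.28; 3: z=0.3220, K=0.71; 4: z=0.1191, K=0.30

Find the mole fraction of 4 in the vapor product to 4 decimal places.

Material balance + equilibrium reduce to Σ zᵢ(Kᵢ−1)/(1+ψ(Kᵢ−1)) = 0.
g(0) = ΣzᵢKᵢ − 1 = 0.4865 and g(1) = 1 − Σzᵢ/Kᵢ = -0.1565, so a root lies in (0, 1).
Newton iteration, ψ⁰ = 0.5:
  ψ = 0.5000: g = 0.12042, g' = -0.4853 → ψ = 0.7481
  ψ = 0.7481: g = 0.00147, g' = -0.5039 → ψ = 0.7510
Converged at ψ = 0.7510.
Compositions from xᵢ = zᵢ/(1+ψ(Kᵢ−1)), yᵢ = Kᵢxᵢ:
  1: x = 0.1147, y = 0.3476
  2: x = 0.2225, y = 0.2848
  3: x = 0.4117, y = 0.2923
  4: x = 0.2511, y = 0.0753

y_4 = 0.0753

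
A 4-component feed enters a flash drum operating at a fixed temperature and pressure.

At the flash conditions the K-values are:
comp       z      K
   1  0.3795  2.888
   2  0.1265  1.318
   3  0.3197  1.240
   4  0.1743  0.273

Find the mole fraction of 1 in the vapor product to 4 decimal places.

Iterate (Newton) starting at β = 0.5:
  β = 0.5000: g = 0.27270, g' = -0.6095 → β = 0.9474
  β = 0.9474: g = -0.05676, g' = -1.1447 → β = 0.8978
  β = 0.8978: g = -0.00458, g' = -0.9702 → β = 0.8931
  β = 0.8931: g = -0.00003, g' = -0.9566 → β = 0.8930
Converged at β = 0.8930.
Compositions from xᵢ = zᵢ/(1+β(Kᵢ−1)), yᵢ = Kᵢxᵢ:
  1: x = 0.1413, y = 0.4080
  2: x = 0.0985, y = 0.1299
  3: x = 0.2633, y = 0.3265
  4: x = 0.4969, y = 0.1357

y_1 = 0.4080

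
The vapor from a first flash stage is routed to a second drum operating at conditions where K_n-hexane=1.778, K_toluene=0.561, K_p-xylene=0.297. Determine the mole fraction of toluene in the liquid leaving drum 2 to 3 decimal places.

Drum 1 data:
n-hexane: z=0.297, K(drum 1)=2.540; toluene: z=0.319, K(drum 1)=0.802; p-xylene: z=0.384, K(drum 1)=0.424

x_toluene (drum 2) = 0.323

Drum 1:
Let ψ₁ = V/F and solve Σ zᵢ(Kᵢ−1)/(1+ψ₁(Kᵢ−1)) = 0.
g(0) = ΣzᵢKᵢ − 1 = 0.173 and g(1) = 1 − Σzᵢ/Kᵢ = -0.420, so a root lies in (0, 1).
Newton–Raphson from ψ₁ = 0.37:
  ψ₁ = 0.370: g = -0.0579, g' = -0.506 → ψ₁ = 0.256
  ψ₁ = 0.256: g = 0.0023, g' = -0.552 → ψ₁ = 0.260
Converged at ψ₁ = 0.260.
Drum-1 compositions:
  n-hexane: x = 0.212, y = 0.539
  toluene: x = 0.336, y = 0.270
  p-xylene: x = 0.452, y = 0.191
Drum-2 feed = drum-1 vapor: z₂ = (0.5388, 0.2697, 0.1915).
Drum 2:
Iterate (Newton) starting at ψ₂ = 0.5:
  ψ₂ = 0.500: g = -0.0575, g' = -0.479 → ψ₂ = 0.380
  ψ₂ = 0.380: g = -0.0023, g' = -0.445 → ψ₂ = 0.375
Converged at ψ₂ = 0.375.
  n-hexane: x = 0.417, y = 0.742
  toluene: x = 0.323, y = 0.181
  p-xylene: x = 0.260, y = 0.077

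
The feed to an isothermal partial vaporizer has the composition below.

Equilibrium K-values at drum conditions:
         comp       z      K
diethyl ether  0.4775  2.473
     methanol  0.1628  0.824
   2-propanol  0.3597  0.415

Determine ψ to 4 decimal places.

Let ψ = V/F and solve Σ zᵢ(Kᵢ−1)/(1+ψ(Kᵢ−1)) = 0.
Feasibility: ΣzᵢKᵢ = 1.4643, Σzᵢ/Kᵢ = 1.2574 — both > 1, two phases present.
Newton–Raphson from ψ = 0.5:
  ψ = 0.5000: g = 0.07621, g' = -0.5956 → ψ = 0.6280
  ψ = 0.6280: g = 0.00056, g' = -0.5935 → ψ = 0.6289
Converged at ψ = 0.6289.

ψ = 0.6289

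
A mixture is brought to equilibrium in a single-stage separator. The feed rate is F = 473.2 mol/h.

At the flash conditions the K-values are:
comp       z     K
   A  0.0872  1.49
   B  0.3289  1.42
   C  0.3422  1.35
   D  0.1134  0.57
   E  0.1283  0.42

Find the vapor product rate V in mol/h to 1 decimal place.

V = 403.3 mol/h

Rachford–Rice: g(V/F) = Σ zᵢ(Kᵢ−1)/(1+V/F(Kᵢ−1)) = 0.
Feasibility: ΣzᵢKᵢ = 1.1775, Σzᵢ/Kᵢ = 1.0480 — both > 1, two phases present.
Newton–Raphson from V/F = 0.5:
  V/F = 0.5000: g = 0.08349, g' = -0.2031 → V/F = 0.9110
  V/F = 0.9110: g = -0.01768, g' = -0.3152 → V/F = 0.8549
  V/F = 0.8549: g = -0.00076, g' = -0.2889 → V/F = 0.8523
Converged at V/F = 0.8522.
Then V = V/F·F = 0.8522·473.2 = 403.3 mol/h and L = F − V = 69.9 mol/h.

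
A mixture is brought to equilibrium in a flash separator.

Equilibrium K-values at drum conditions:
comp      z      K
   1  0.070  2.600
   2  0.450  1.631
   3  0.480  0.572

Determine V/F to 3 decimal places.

Rachford–Rice: g(V/F) = Σ zᵢ(Kᵢ−1)/(1+V/F(Kᵢ−1)) = 0.
Feasibility: ΣzᵢKᵢ = 1.191, Σzᵢ/Kᵢ = 1.142 — both > 1, two phases present.
Newton–Raphson from V/F = 0.61:
  V/F = 0.610: g = -0.0163, g' = -0.300 → V/F = 0.556
Converged at V/F = 0.556.

V/F = 0.556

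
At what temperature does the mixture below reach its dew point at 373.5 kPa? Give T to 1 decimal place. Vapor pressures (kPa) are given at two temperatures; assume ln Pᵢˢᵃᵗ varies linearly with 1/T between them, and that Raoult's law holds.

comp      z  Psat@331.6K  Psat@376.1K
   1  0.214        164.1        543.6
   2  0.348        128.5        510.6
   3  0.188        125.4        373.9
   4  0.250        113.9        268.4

T = 373.2 K

Dew-point temperature: Σzᵢ·P/Pᵢˢᵃᵗ(T) = 1. Interpolate ln Pᵢˢᵃᵗ = aᵢ + bᵢ/T.
  T = 331.6 K: ΣzᵢP/Pᵢˢᵃᵗ = 2.8783
  T = 376.1 K: ΣzᵢP/Pᵢˢᵃᵗ = 0.9373
  T = 353.9 K: ΣzᵢP/Pᵢˢᵃᵗ = 1.5748
  T = 365.0 K: ΣzᵢP/Pᵢˢᵃᵗ = 1.2039
  T = 370.6 K: ΣzᵢP/Pᵢˢᵃᵗ = 1.0588
  T = 373.4 K: ΣzᵢP/Pᵢˢᵃᵗ = 0.9946
Interpolating between 370.6 K and 373.4 K gives T ≈ 373.2 K.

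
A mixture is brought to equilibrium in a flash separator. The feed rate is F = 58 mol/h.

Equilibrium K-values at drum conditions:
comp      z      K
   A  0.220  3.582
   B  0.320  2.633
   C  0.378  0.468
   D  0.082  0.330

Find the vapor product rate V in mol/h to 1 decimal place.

Rachford–Rice: g(β) = Σ zᵢ(Kᵢ−1)/(1+β(Kᵢ−1)) = 0.
Feasibility: ΣzᵢKᵢ = 1.835, Σzᵢ/Kᵢ = 1.239 — both > 1, two phases present.
Newton–Raphson from β = 0.5:
  β = 0.500: g = 0.1790, g' = -0.820 → β = 0.718
  β = 0.718: g = 0.0080, g' = -0.778 → β = 0.729
Converged at β = 0.729.
Then V = β·F = 0.7287·58 = 42.3 mol/h and L = F − V = 15.7 mol/h.

V = 42.3 mol/h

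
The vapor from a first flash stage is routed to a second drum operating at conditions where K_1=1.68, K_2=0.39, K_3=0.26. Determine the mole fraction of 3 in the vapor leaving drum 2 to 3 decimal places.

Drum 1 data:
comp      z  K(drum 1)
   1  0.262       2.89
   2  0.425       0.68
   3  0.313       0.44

y_3 (drum 2) = 0.045

Drum 1:
Let ψ₁ = V/F and solve Σ zᵢ(Kᵢ−1)/(1+ψ₁(Kᵢ−1)) = 0.
Check two-phase: ΣzᵢKᵢ = 1.184 > 1 and Σzᵢ/Kᵢ = 1.427 > 1, so g(0) = 0.184 > 0 and g(1) = -0.427 < 0.
Newton–Raphson from ψ₁ = 0.31:
  ψ₁ = 0.310: g = -0.0508, g' = -0.569 → ψ₁ = 0.221
  ψ₁ = 0.221: g = 0.0031, g' = -0.644 → ψ₁ = 0.226
Converged at ψ₁ = 0.226.
Drum-1 compositions:
  1: x = 0.184, y = 0.531
  2: x = 0.458, y = 0.311
  3: x = 0.358, y = 0.158
Drum-2 feed = drum-1 vapor: z₂ = (0.5309, 0.3115, 0.1576).
Drum 2:
Newton iteration, ψ₂⁰ = 0.5:
  ψ₂ = 0.500: g = -0.1891, g' = -0.594 → ψ₂ = 0.182
  ψ₂ = 0.182: g = -0.0271, g' = -0.456 → ψ₂ = 0.122
Converged at ψ₂ = 0.122.
  1: x = 0.490, y = 0.824
  2: x = 0.336, y = 0.131
  3: x = 0.173, y = 0.045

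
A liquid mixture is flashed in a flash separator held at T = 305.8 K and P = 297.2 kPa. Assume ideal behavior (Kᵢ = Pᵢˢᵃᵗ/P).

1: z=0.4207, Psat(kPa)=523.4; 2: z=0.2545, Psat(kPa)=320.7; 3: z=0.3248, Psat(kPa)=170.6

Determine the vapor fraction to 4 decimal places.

ψ = 0.8346

Raoult's law: Kᵢ = Pᵢˢᵃᵗ/P = Pᵢˢᵃᵗ/297.2.
  K_1 = 523.4/297.2 = 1.761104, K_2 = 320.7/297.2 = 1.079071, K_3 = 170.6/297.2 = 0.574024
Material balance + equilibrium reduce to Σ zᵢ(Kᵢ−1)/(1+ψ(Kᵢ−1)) = 0.
g(0) = ΣzᵢKᵢ − 1 = 0.2020 and g(1) = 1 − Σzᵢ/Kᵢ = -0.0406, so a root lies in (0, 1).
Newton iteration, ψ⁰ = 0.5:
  ψ = 0.5000: g = 0.07549, g' = -0.2245 → ψ = 0.8363
  ψ = 0.8363: g = -0.00038, g' = -0.2346 → ψ = 0.8346
Converged at ψ = 0.8346.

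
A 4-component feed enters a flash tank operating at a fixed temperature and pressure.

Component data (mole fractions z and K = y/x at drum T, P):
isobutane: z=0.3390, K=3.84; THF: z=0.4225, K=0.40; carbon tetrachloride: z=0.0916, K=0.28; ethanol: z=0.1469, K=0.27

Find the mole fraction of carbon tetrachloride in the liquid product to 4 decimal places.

x_carbon tetrachloride = 0.1159

Let ψ = V/F and solve Σ zᵢ(Kᵢ−1)/(1+ψ(Kᵢ−1)) = 0.
Check two-phase: ΣzᵢKᵢ = 1.5361 > 1 and Σzᵢ/Kᵢ = 2.0157 > 1, so g(0) = 0.5361 > 0 and g(1) = -1.0157 < 0.
Newton iteration, ψ⁰ = 0.5:
  ψ = 0.5000: g = -0.23624, g' = -1.0874 → ψ = 0.2827
  ψ = 0.2827: g = 0.01075, g' = -1.2609 → ψ = 0.2913
Converged at ψ = 0.2913.
Compositions from xᵢ = zᵢ/(1+ψ(Kᵢ−1)), yᵢ = Kᵢxᵢ:
  isobutane: x = 0.1855, y = 0.7124
  THF: x = 0.5120, y = 0.2048
  carbon tetrachloride: x = 0.1159, y = 0.0325
  ethanol: x = 0.1866, y = 0.0504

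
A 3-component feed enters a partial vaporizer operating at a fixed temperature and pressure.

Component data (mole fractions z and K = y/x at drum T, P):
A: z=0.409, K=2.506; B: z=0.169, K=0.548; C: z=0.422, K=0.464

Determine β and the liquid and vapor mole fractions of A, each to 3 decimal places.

Let β = V/F and solve Σ zᵢ(Kᵢ−1)/(1+β(Kᵢ−1)) = 0.
g(0) = ΣzᵢKᵢ − 1 = 0.313 and g(1) = 1 − Σzᵢ/Kᵢ = -0.381, so a root lies in (0, 1).
Newton iteration, β⁰ = 0.5:
  β = 0.500: g = -0.0563, g' = -0.586 → β = 0.404
  β = 0.404: g = 0.0009, g' = -0.608 → β = 0.405
Converged at β = 0.405.
Compositions from xᵢ = zᵢ/(1+β(Kᵢ−1)), yᵢ = Kᵢxᵢ:
  A: x = 0.254, y = 0.636
  B: x = 0.207, y = 0.113
  C: x = 0.539, y = 0.250

β = 0.405, x_A = 0.254, y_A = 0.636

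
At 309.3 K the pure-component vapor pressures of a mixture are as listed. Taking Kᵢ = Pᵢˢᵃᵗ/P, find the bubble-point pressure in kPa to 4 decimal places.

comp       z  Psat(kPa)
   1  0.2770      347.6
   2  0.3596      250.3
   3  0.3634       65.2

At the bubble point ψ → 0, so ΣzᵢKᵢ = 1 with Kᵢ = Pᵢˢᵃᵗ/P ⇒ P = ΣzᵢPᵢˢᵃᵗ.
P = 0.2770·347.6 + 0.3596·250.3 + 0.3634·65.2 = 209.9868 kPa

Pbub = 209.9868 kPa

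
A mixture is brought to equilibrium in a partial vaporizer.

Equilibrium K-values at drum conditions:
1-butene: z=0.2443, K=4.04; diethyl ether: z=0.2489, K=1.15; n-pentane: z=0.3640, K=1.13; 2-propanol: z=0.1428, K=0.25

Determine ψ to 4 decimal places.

ψ = 0.8340

Newton–Raphson from ψ = 0.5:
  ψ = 0.5000: g = 0.20251, g' = -0.5714 → ψ = 0.8544
  ψ = 0.8544: g = -0.01603, g' = -0.8064 → ψ = 0.8345
  ψ = 0.8345: g = -0.00043, g' = -0.7638 → ψ = 0.8340
Converged at ψ = 0.8340.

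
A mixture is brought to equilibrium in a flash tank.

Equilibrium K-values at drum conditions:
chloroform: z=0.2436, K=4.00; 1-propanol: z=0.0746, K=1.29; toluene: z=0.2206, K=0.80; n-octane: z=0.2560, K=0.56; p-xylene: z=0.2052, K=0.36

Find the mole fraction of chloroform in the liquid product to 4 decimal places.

Let β = V/F and solve Σ zᵢ(Kᵢ−1)/(1+β(Kᵢ−1)) = 0.
Check two-phase: ΣzᵢKᵢ = 1.4643 > 1 and Σzᵢ/Kᵢ = 1.4216 > 1, so g(0) = 0.4643 > 0 and g(1) = -0.4216 < 0.
Newton iteration, β⁰ = 0.48:
  β = 0.4800: g = -0.06267, g' = -0.6386 → β = 0.3819
  β = 0.3819: g = 0.00311, g' = -0.7105 → β = 0.3863
Converged at β = 0.3863.
Compositions from xᵢ = zᵢ/(1+β(Kᵢ−1)), yᵢ = Kᵢxᵢ:
  chloroform: x = 0.1128, y = 0.4514
  1-propanol: x = 0.0671, y = 0.0865
  toluene: x = 0.2391, y = 0.1913
  n-octane: x = 0.3084, y = 0.1727
  p-xylene: x = 0.2726, y = 0.0981

x_chloroform = 0.1128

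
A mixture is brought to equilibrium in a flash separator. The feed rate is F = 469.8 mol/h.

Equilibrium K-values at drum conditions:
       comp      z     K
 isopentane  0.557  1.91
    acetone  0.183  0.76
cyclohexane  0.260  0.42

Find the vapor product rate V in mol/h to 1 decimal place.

Newton–Raphson from ψ = 0.5:
  ψ = 0.500: g = 0.0861, g' = -0.405 → ψ = 0.712
  ψ = 0.712: g = -0.0025, g' = -0.439 → ψ = 0.707
Converged at ψ = 0.707.
Then V = ψ·F = 0.7068·469.8 = 332.1 mol/h and L = F − V = 137.7 mol/h.

V = 332.1 mol/h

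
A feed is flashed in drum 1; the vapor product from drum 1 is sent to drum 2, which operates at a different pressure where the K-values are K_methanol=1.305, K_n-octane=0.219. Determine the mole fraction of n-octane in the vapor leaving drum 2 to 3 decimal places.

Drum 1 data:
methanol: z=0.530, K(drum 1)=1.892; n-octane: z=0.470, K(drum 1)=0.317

Drum 1:
Rachford–Rice: g(ψ₁) = Σ zᵢ(Kᵢ−1)/(1+ψ₁(Kᵢ−1)) = 0.
g(0) = ΣzᵢKᵢ − 1 = 0.152 and g(1) = 1 − Σzᵢ/Kᵢ = -0.763, so a root lies in (0, 1).
Binary case is linear: z₁(K₁−1)(1+ψ₁(K₂−1)) + z₂(K₂−1)(1+ψ₁(K₁−1)) = 0
⇒ ψ₁ = [z₁(K₁−1)+z₂(K₂−1)] / [−(K₁−1)(K₂−1)] = 0.1517/0.6092 = 0.249
Drum-1 compositions:
  methanol: x = 0.434, y = 0.820
  n-octane: x = 0.566, y = 0.180
Drum-2 feed = drum-1 vapor: z₂ = (0.8205, 0.1795).
Drum 2:
Binary case is linear: z₁(K₁−1)(1+ψ₂(K₂−1)) + z₂(K₂−1)(1+ψ₂(K₁−1)) = 0
⇒ ψ₂ = [z₁(K₁−1)+z₂(K₂−1)] / [−(K₁−1)(K₂−1)] = 0.1100/0.2382 = 0.462
  methanol: x = 0.719, y = 0.938
  n-octane: x = 0.281, y = 0.062

y_n-octane (drum 2) = 0.062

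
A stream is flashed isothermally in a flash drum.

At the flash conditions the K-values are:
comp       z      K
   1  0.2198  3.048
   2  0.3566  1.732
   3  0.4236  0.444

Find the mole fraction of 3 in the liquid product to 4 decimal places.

Material balance + equilibrium reduce to Σ zᵢ(Kᵢ−1)/(1+ψ(Kᵢ−1)) = 0.
g(0) = ΣzᵢKᵢ − 1 = 0.4757 and g(1) = 1 − Σzᵢ/Kᵢ = -0.2321, so a root lies in (0, 1).
Iterate (Newton) starting at ψ = 0.58:
  ψ = 0.5800: g = 0.04136, g' = -0.5720 → ψ = 0.6523
  ψ = 0.6523: g = -0.00017, g' = -0.5789 → ψ = 0.6520
Converged at ψ = 0.6520.
Compositions from xᵢ = zᵢ/(1+ψ(Kᵢ−1)), yᵢ = Kᵢxᵢ:
  1: x = 0.0941, y = 0.2869
  2: x = 0.2414, y = 0.4181
  3: x = 0.6645, y = 0.2950

x_3 = 0.6645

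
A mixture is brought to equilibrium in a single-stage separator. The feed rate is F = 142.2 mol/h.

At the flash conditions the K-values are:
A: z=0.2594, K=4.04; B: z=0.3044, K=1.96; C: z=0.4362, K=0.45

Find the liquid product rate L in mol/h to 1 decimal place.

L = 35.2 mol/h

Newton iteration, V/F⁰ = 0.44:
  V/F = 0.4400: g = 0.22628, g' = -0.8070 → V/F = 0.7204
  V/F = 0.7204: g = 0.02261, g' = -0.6956 → V/F = 0.7529
  V/F = 0.7529: g = -0.00007, g' = -0.7005 → V/F = 0.7528
Converged at V/F = 0.7528.
Then V = V/F·F = 0.7528·142.2 = 107.0 mol/h and L = F − V = 35.2 mol/h.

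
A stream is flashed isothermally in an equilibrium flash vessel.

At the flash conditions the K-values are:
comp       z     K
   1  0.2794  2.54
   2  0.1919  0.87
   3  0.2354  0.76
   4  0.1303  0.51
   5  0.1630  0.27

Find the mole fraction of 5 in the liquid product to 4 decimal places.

x_5 = 0.2016

Rachford–Rice: g(V/F) = Σ zᵢ(Kᵢ−1)/(1+V/F(Kᵢ−1)) = 0.
Feasibility: ΣzᵢKᵢ = 1.1660, Σzᵢ/Kᵢ = 1.4995 — both > 1, two phases present.
Newton iteration, V/F⁰ = 0.5:
  V/F = 0.5000: g = -0.11974, g' = -0.5030 → V/F = 0.2620
  V/F = 0.2620: g = 0.00010, g' = -0.5293 → V/F = 0.2622
Converged at V/F = 0.2622.
Compositions from xᵢ = zᵢ/(1+V/F(Kᵢ−1)), yᵢ = Kᵢxᵢ:
  1: x = 0.1990, y = 0.5056
  2: x = 0.1987, y = 0.1728
  3: x = 0.2512, y = 0.1909
  4: x = 0.1495, y = 0.0762
  5: x = 0.2016, y = 0.0544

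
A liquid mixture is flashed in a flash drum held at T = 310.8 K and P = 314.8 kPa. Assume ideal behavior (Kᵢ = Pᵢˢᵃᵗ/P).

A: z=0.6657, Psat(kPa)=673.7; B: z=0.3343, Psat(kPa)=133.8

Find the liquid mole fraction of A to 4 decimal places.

x_A = 0.3352

Raoult's law: Kᵢ = Pᵢˢᵃᵗ/P = Pᵢˢᵃᵗ/314.8.
  K_A = 673.7/314.8 = 2.140089, K_B = 133.8/314.8 = 0.425032
Material balance + equilibrium reduce to Σ zᵢ(Kᵢ−1)/(1+ψ(Kᵢ−1)) = 0.
Check two-phase: ΣzᵢKᵢ = 1.5667 > 1 and Σzᵢ/Kᵢ = 1.0976 > 1, so g(0) = 0.5667 > 0 and g(1) = -0.0976 < 0.
Binary case is linear: z₁(K₁−1)(1+ψ(K₂−1)) + z₂(K₂−1)(1+ψ(K₁−1)) = 0
⇒ ψ = [z₁(K₁−1)+z₂(K₂−1)] / [−(K₁−1)(K₂−1)] = 0.56675/0.65551 = 0.8646
Compositions from xᵢ = zᵢ/(1+ψ(Kᵢ−1)), yᵢ = Kᵢxᵢ:
  A: x = 0.3352, y = 0.7175
  B: x = 0.6648, y = 0.2825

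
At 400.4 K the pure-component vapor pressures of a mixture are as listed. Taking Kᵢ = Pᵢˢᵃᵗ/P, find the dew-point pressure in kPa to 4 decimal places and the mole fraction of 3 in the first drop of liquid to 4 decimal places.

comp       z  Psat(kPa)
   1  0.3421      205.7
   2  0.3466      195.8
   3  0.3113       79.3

At the dew point ψ → 1, so Σzᵢ/Kᵢ = 1 with Kᵢ = Pᵢˢᵃᵗ/P ⇒ 1/P = Σzᵢ/Pᵢˢᵃᵗ.
1/P = 0.3421/205.7 + 0.3466/195.8 + 0.3113/79.3 = 0.0073589 ⇒ P = 135.8904 kPa
xᵢ = zᵢP/Pᵢˢᵃᵗ ⇒ x_3 = 0.3113·135.8904/79.3 = 0.5335

Pdew = 135.8904 kPa, x_3 = 0.5335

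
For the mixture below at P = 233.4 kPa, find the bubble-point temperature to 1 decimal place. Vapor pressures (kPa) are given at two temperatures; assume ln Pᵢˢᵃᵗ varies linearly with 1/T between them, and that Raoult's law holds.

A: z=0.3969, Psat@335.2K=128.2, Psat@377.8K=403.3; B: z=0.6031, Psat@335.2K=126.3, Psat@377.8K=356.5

Bubble-point temperature: ΣzᵢPᵢˢᵃᵗ(T) = P. Interpolate ln Pᵢˢᵃᵗ = aᵢ + bᵢ/T.
  T = 335.2 K: ΣzᵢPᵢˢᵃᵗ = 127.05 kPa
  T = 377.8 K: ΣzᵢPᵢˢᵃᵗ = 375.07 kPa
  T = 356.5 K: ΣzᵢPᵢˢᵃᵗ = 225.39 kPa
  T = 367.1 K: ΣzᵢPᵢˢᵃᵗ = 292.54 kPa
  T = 361.8 K: ΣzᵢPᵢˢᵃᵗ = 257.27 kPa
  T = 359.1 K: ΣzᵢPᵢˢᵃᵗ = 240.62 kPa
Interpolating between 356.5 K and 359.1 K gives T ≈ 357.9 K.

T = 357.9 K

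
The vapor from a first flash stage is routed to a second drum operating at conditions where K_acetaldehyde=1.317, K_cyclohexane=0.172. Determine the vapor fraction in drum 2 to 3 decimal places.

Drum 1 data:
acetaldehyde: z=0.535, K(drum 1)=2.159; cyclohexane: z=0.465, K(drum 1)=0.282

Drum 1:
Let ψ₁ = V/F and solve Σ zᵢ(Kᵢ−1)/(1+ψ₁(Kᵢ−1)) = 0.
g(0) = ΣzᵢKᵢ − 1 = 0.286 and g(1) = 1 − Σzᵢ/Kᵢ = -0.897, so a root lies in (0, 1).
Binary case is linear: z₁(K₁−1)(1+ψ₁(K₂−1)) + z₂(K₂−1)(1+ψ₁(K₁−1)) = 0
⇒ ψ₁ = [z₁(K₁−1)+z₂(K₂−1)] / [−(K₁−1)(K₂−1)] = 0.2862/0.8322 = 0.344
Drum-1 compositions:
  acetaldehyde: x = 0.383, y = 0.826
  cyclohexane: x = 0.617, y = 0.174
Drum-2 feed = drum-1 vapor: z₂ = (0.8259, 0.1741).
Drum 2:
Let ψ₂ = V/F and solve Σ zᵢ(Kᵢ−1)/(1+ψ₂(Kᵢ−1)) = 0.
Check two-phase: ΣzᵢKᵢ = 1.118 > 1 and Σzᵢ/Kᵢ = 1.639 > 1, so g(0) = 0.118 > 0 and g(1) = -0.639 < 0.
Binary case is linear: z₁(K₁−1)(1+ψ₂(K₂−1)) + z₂(K₂−1)(1+ψ₂(K₁−1)) = 0
⇒ ψ₂ = [z₁(K₁−1)+z₂(K₂−1)] / [−(K₁−1)(K₂−1)] = 0.1176/0.2625 = 0.448
  acetaldehyde: x = 0.723, y = 0.952
  cyclohexane: x = 0.277, y = 0.048

V/F (drum 2) = 0.448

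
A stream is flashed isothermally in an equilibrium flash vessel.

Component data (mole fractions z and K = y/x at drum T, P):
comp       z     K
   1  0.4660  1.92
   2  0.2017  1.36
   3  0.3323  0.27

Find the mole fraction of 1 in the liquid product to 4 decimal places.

x_1 = 0.3280

Material balance + equilibrium reduce to Σ zᵢ(Kᵢ−1)/(1+β(Kᵢ−1)) = 0.
g(0) = ΣzᵢKᵢ − 1 = 0.2588 and g(1) = 1 − Σzᵢ/Kᵢ = -0.6218, so a root lies in (0, 1).
Newton–Raphson from β = 0.6:
  β = 0.6000: g = -0.09568, g' = -0.7421 → β = 0.4711
  β = 0.4711: g = -0.00853, g' = -0.6224 → β = 0.4574
  β = 0.4574: g = -0.00006, g' = -0.6137 → β = 0.4573
Converged at β = 0.4573.
Compositions from xᵢ = zᵢ/(1+β(Kᵢ−1)), yᵢ = Kᵢxᵢ:
  1: x = 0.3280, y = 0.6298
  2: x = 0.1732, y = 0.2355
  3: x = 0.4988, y = 0.1347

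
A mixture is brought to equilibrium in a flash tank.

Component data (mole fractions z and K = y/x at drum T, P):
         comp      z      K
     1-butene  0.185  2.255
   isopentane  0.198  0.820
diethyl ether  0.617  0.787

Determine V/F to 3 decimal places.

Iterate (Newton) starting at V/F = 0.5:
  V/F = 0.500: g = -0.0436, g' = -0.153 → V/F = 0.215
  V/F = 0.215: g = 0.0081, g' = -0.218 → V/F = 0.252
  V/F = 0.252: g = 0.0002, g' = -0.207 → V/F = 0.253
Converged at V/F = 0.253.

V/F = 0.253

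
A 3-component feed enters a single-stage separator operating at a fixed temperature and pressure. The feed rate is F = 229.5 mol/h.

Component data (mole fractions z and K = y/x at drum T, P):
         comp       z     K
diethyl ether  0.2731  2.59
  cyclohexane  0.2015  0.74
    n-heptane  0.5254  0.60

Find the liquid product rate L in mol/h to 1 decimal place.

Material balance + equilibrium reduce to Σ zᵢ(Kᵢ−1)/(1+V/F(Kᵢ−1)) = 0.
Feasibility: ΣzᵢKᵢ = 1.1717, Σzᵢ/Kᵢ = 1.2534 — both > 1, two phases present.
Newton–Raphson from V/F = 0.5:
  V/F = 0.5000: g = -0.08101, g' = -0.3636 → V/F = 0.2772
  V/F = 0.2772: g = 0.00855, g' = -0.4548 → V/F = 0.2960
  V/F = 0.2960: g = 0.00011, g' = -0.4434 → V/F = 0.2963
Converged at V/F = 0.2963.
Then V = V/F·F = 0.2963·229.5 = 68.0 mol/h and L = F − V = 161.5 mol/h.

L = 161.5 mol/h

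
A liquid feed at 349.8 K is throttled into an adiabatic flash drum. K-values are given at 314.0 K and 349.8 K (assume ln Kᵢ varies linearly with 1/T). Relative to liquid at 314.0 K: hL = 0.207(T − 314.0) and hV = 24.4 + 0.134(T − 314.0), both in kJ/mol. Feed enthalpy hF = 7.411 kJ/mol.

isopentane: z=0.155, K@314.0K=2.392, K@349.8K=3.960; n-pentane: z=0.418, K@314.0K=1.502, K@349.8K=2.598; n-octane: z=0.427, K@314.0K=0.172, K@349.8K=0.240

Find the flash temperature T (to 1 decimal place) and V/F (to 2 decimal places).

T = 321.5 K, V/F = 0.25

Adiabatic flash: solve Rachford–Rice at each trial T, then check hF = ψ·hV(T) + (1−ψ)·hL(T).
  T = 314.0 K: K = (2.392, 1.502, 0.172), RR gives ψ = 0.106, H_out = 2.575 kJ/mol
  T = 349.8 K: K = (3.960, 2.598, 0.240), RR gives ψ = 0.527, H_out = 18.901 kJ/mol
  T = 331.9 K: K = (3.120, 2.005, 0.205), RR gives ψ = 0.380, H_out = 12.470 kJ/mol
  T = 322.9 K: K = (2.740, 1.741, 0.188), RR gives ψ = 0.267, H_out = 8.185 kJ/mol
  T = 318.4 K: K = (2.560, 1.617, 0.180), RR gives ψ = 0.194, H_out = 5.572 kJ/mol
  T = 320.6 K: K = (2.647, 1.677, 0.184), RR gives ψ = 0.231, H_out = 6.899 kJ/mol
Linear interpolation between T = 320.6 (H_out = 6.899) and T = 322.9 (H_out = 8.185) on hF = 7.411 gives T ≈ 321.5 K, at which ψ = 0.25.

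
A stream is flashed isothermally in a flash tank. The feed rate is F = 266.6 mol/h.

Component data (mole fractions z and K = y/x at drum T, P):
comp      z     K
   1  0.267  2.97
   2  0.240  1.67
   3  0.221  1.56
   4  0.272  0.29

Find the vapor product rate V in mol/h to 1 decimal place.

Material balance + equilibrium reduce to Σ zᵢ(Kᵢ−1)/(1+ψ(Kᵢ−1)) = 0.
Feasibility: ΣzᵢKᵢ = 1.617, Σzᵢ/Kᵢ = 1.313 — both > 1, two phases present.
Iterate (Newton) starting at ψ = 0.55:
  ψ = 0.550: g = 0.1477, g' = -0.706 → ψ = 0.759
  ψ = 0.759: g = -0.0148, g' = -0.893 → ψ = 0.743
  ψ = 0.743: g = -0.0002, g' = -0.867 → ψ = 0.742
Converged at ψ = 0.742.
Then V = ψ·F = 0.7424·266.6 = 197.9 mol/h and L = F − V = 68.7 mol/h.

V = 197.9 mol/h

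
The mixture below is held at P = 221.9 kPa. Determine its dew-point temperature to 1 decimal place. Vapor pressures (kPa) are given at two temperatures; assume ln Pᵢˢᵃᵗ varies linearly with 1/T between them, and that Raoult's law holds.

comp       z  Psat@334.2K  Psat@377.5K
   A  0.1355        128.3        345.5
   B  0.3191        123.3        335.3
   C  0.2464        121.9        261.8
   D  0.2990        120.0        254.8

T = 362.9 K

Dew-point temperature: Σzᵢ·P/Pᵢˢᵃᵗ(T) = 1. Interpolate ln Pᵢˢᵃᵗ = aᵢ + bᵢ/T.
  T = 334.2 K: ΣzᵢP/Pᵢˢᵃᵗ = 1.8101
  T = 377.5 K: ΣzᵢP/Pᵢˢᵃᵗ = 0.7674
  T = 355.9 K: ΣzᵢP/Pᵢˢᵃᵗ = 1.1451
  T = 366.7 K: ΣzᵢP/Pᵢˢᵃᵗ = 0.9316
  T = 361.3 K: ΣzᵢP/Pᵢˢᵃᵗ = 1.0312
  T = 364.0 K: ΣzᵢP/Pᵢˢᵃᵗ = 0.9797
Interpolating between 361.3 K and 364.0 K gives T ≈ 362.9 K.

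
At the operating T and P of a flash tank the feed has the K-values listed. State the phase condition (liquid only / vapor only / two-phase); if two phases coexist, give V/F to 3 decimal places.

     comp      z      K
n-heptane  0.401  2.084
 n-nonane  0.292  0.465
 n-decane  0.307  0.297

ΣzᵢKᵢ = 1.063; Σzᵢ/Kᵢ = 1.854.
Both exceed 1, so a two-phase solution exists.
Let ψ = V/F and solve Σ zᵢ(Kᵢ−1)/(1+ψ(Kᵢ−1)) = 0.
Newton–Raphson from ψ = 0.69:
  ψ = 0.690: g = -0.4181, g' = -0.936 → ψ = 0.244
  ψ = 0.244: g = -0.0961, g' = -0.626 → ψ = 0.090
  ψ = 0.090: g = 0.0015, g' = -0.656 → ψ = 0.092
Converged at ψ = 0.092.

two-phase, V/F = 0.092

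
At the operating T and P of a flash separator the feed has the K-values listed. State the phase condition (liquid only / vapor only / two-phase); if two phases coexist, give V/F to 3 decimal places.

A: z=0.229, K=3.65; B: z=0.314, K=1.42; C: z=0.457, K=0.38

two-phase, V/F = 0.443

ΣzᵢKᵢ = 1.455; Σzᵢ/Kᵢ = 1.486.
Both exceed 1, so a two-phase solution exists.
Rachford–Rice: g(ψ) = Σ zᵢ(Kᵢ−1)/(1+ψ(Kᵢ−1)) = 0.
Iterate (Newton) starting at ψ = 0.67:
  ψ = 0.670: g = -0.1631, g' = -0.757 → ψ = 0.454
  ψ = 0.454: g = -0.0084, g' = -0.711 → ψ = 0.443
Converged at ψ = 0.443.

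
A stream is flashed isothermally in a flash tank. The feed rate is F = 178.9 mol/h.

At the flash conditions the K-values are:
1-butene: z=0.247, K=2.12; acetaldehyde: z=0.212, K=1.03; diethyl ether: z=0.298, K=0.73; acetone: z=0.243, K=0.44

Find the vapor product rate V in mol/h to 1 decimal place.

Material balance + equilibrium reduce to Σ zᵢ(Kᵢ−1)/(1+ψ(Kᵢ−1)) = 0.
Check two-phase: ΣzᵢKᵢ = 1.066 > 1 and Σzᵢ/Kᵢ = 1.283 > 1, so g(0) = 0.066 > 0 and g(1) = -0.283 < 0.
Newton iteration, ψ⁰ = 0.52:
  ψ = 0.520: g = -0.1045, g' = -0.305 → ψ = 0.177
  ψ = 0.177: g = 0.0015, g' = -0.334 → ψ = 0.182
Converged at ψ = 0.182.
Then V = ψ·F = 0.1819·178.9 = 32.6 mol/h and L = F − V = 146.3 mol/h.

V = 32.6 mol/h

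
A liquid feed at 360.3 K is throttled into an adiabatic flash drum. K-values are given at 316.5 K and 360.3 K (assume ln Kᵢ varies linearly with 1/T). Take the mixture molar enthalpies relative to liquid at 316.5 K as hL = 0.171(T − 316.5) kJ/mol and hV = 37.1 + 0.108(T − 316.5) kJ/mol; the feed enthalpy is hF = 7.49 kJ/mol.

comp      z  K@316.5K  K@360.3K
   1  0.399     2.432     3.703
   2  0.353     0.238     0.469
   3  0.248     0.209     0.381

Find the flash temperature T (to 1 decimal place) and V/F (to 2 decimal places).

T = 324.1 K, V/F = 0.17

Adiabatic flash: solve Rachford–Rice at each trial T, then check hF = ψ·hV(T) + (1−ψ)·hL(T).
  T = 316.5 K: K = (2.432, 0.238, 0.209), RR gives ψ = 0.096, H_out = 3.555 kJ/mol
  T = 360.3 K: K = (3.703, 0.469, 0.381), RR gives ψ = 0.479, H_out = 23.954 kJ/mol
  T = 338.4 K: K = (3.042, 0.342, 0.288), RR gives ψ = 0.292, H_out = 14.163 kJ/mol
  T = 327.4 K: K = (2.729, 0.287, 0.246), RR gives ψ = 0.199, H_out = 9.105 kJ/mol
  T = 321.9 K: K = (2.577, 0.261, 0.227), RR gives ψ = 0.149, H_out = 6.399 kJ/mol
  T = 324.6 K: K = (2.651, 0.274, 0.236), RR gives ψ = 0.174, H_out = 7.747 kJ/mol
  T = 323.2 K: K = (2.613, 0.267, 0.232), RR gives ψ = 0.161, H_out = 7.053 kJ/mol
Linear interpolation between T = 323.2 (H_out = 7.053) and T = 324.6 (H_out = 7.747) on hF = 7.49 gives T ≈ 324.1 K, at which ψ = 0.17.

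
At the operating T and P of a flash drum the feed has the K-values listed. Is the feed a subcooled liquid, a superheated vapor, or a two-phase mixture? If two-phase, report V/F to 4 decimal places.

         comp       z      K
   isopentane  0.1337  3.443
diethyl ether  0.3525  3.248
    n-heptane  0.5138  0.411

ΣzᵢKᵢ = 1.8164; Σzᵢ/Kᵢ = 1.3975.
Both exceed 1, so a two-phase solution exists.
Rachford–Rice: g(ψ) = Σ zᵢ(Kᵢ−1)/(1+ψ(Kᵢ−1)) = 0.
Newton–Raphson from ψ = 0.41:
  ψ = 0.4100: g = 0.17656, g' = -0.9914 → ψ = 0.5881
  ψ = 0.5881: g = 0.01229, g' = -0.8820 → ψ = 0.6020
  ψ = 0.6020: g = 0.00001, g' = -0.8803 → ψ = 0.6021
Converged at ψ = 0.6021.

two-phase, V/F = 0.6021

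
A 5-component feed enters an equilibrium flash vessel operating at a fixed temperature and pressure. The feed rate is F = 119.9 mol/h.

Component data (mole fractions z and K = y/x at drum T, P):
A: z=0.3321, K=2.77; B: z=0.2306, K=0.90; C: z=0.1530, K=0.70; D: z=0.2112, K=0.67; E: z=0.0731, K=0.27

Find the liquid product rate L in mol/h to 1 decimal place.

L = 41.6 mol/h

Let ψ = V/F and solve Σ zᵢ(Kᵢ−1)/(1+ψ(Kᵢ−1)) = 0.
g(0) = ΣzᵢKᵢ − 1 = 0.3958 and g(1) = 1 − Σzᵢ/Kᵢ = -0.1806, so a root lies in (0, 1).
Newton–Raphson from ψ = 0.5:
  ψ = 0.5000: g = 0.06606, g' = -0.4440 → ψ = 0.6488
  ψ = 0.6488: g = 0.00190, g' = -0.4271 → ψ = 0.6532
Converged at ψ = 0.6532.
Then V = ψ·F = 0.6532·119.9 = 78.3 mol/h and L = F − V = 41.6 mol/h.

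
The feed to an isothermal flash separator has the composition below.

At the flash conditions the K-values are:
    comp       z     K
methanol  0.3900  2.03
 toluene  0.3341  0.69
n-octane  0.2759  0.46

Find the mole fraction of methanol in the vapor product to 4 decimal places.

y_methanol = 0.5872

Newton–Raphson from ψ = 0.5:
  ψ = 0.5000: g = -0.06151, g' = -0.3762 → ψ = 0.3365
  ψ = 0.3365: g = 0.00061, g' = -0.3883 → ψ = 0.3381
Converged at ψ = 0.3381.
Compositions from xᵢ = zᵢ/(1+ψ(Kᵢ−1)), yᵢ = Kᵢxᵢ:
  methanol: x = 0.2893, y = 0.5872
  toluene: x = 0.3732, y = 0.2575
  n-octane: x = 0.3375, y = 0.1553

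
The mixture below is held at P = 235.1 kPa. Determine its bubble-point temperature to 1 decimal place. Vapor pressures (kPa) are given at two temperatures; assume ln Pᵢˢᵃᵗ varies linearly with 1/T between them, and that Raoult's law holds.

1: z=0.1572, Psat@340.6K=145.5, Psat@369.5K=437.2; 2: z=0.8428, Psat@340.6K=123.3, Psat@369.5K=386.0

Bubble-point temperature: ΣzᵢPᵢˢᵃᵗ(T) = P. Interpolate ln Pᵢˢᵃᵗ = aᵢ + bᵢ/T.
  T = 340.6 K: ΣzᵢPᵢˢᵃᵗ = 126.79 kPa
  T = 369.5 K: ΣzᵢPᵢˢᵃᵗ = 394.05 kPa
  T = 355.1 K: ΣzᵢPᵢˢᵃᵗ = 229.18 kPa
  T = 362.3 K: ΣzᵢPᵢˢᵃᵗ = 302.13 kPa
  T = 358.7 K: ΣzᵢPᵢˢᵃᵗ = 263.50 kPa
  T = 356.9 K: ΣzᵢPᵢˢᵃᵗ = 245.83 kPa
  T = 356.0 K: ΣzᵢPᵢˢᵃᵗ = 237.38 kPa
  T = 355.6 K: ΣzᵢPᵢˢᵃᵗ = 233.70 kPa
Interpolating between 355.6 K and 356.0 K gives T ≈ 355.8 K.

T = 355.8 K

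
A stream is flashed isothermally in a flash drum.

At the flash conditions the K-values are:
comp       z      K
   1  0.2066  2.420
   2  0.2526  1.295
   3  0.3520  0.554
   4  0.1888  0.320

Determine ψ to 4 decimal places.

ψ = 0.1541

Rachford–Rice: g(ψ) = Σ zᵢ(Kᵢ−1)/(1+ψ(Kᵢ−1)) = 0.
g(0) = ΣzᵢKᵢ − 1 = 0.0825 and g(1) = 1 − Σzᵢ/Kᵢ = -0.5058, so a root lies in (0, 1).
Iterate (Newton) starting at ψ = 0.5:
  ψ = 0.5000: g = -0.16007, g' = -0.4756 → ψ = 0.1634
  ψ = 0.1634: g = -0.00456, g' = -0.4864 → ψ = 0.1540
  ψ = 0.1540: g = 0.00002, g' = -0.4902 → ψ = 0.1541
Converged at ψ = 0.1541.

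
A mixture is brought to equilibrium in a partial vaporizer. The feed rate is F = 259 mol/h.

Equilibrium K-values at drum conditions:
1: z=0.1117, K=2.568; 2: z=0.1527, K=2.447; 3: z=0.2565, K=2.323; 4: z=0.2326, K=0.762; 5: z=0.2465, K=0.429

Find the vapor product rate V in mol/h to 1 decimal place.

V = 215.8 mol/h

Let ψ = V/F and solve Σ zᵢ(Kᵢ−1)/(1+ψ(Kᵢ−1)) = 0.
Feasibility: ΣzᵢKᵢ = 1.5393, Σzᵢ/Kᵢ = 1.0962 — both > 1, two phases present.
Newton iteration, ψ⁰ = 0.5:
  ψ = 0.5000: g = 0.17079, g' = -0.5310 → ψ = 0.8217
  ψ = 0.8217: g = 0.00611, g' = -0.5278 → ψ = 0.8332
Converged at ψ = 0.8332.
Then V = ψ·F = 0.8332·259 = 215.8 mol/h and L = F − V = 43.2 mol/h.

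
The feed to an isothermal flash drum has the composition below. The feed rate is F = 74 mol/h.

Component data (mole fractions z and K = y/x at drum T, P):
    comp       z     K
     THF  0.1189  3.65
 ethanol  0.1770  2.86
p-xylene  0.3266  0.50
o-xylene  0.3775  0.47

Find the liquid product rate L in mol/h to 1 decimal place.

L = 55.8 mol/h

Let β = V/F and solve Σ zᵢ(Kᵢ−1)/(1+β(Kᵢ−1)) = 0.
Check two-phase: ΣzᵢKᵢ = 1.2809 > 1 and Σzᵢ/Kᵢ = 1.5509 > 1, so g(0) = 0.2809 > 0 and g(1) = -0.5509 < 0.
Iterate (Newton) starting at β = 0.5:
  β = 0.5000: g = -0.18384, g' = -0.6603 → β = 0.2216
  β = 0.2216: g = 0.02131, g' = -0.8779 → β = 0.2459
  β = 0.2459: g = 0.00046, g' = -0.8408 → β = 0.2464
Converged at β = 0.2464.
Then V = β·F = 0.2464·74 = 18.2 mol/h and L = F − V = 55.8 mol/h.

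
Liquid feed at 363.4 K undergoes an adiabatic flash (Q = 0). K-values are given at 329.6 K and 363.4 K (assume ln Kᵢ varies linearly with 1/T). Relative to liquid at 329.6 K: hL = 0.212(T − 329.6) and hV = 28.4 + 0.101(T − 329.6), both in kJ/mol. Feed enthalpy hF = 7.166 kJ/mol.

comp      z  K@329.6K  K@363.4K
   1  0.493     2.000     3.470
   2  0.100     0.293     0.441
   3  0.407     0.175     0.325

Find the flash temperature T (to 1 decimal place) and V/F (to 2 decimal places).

Adiabatic flash: solve Rachford–Rice at each trial T, then check hF = ψ·hV(T) + (1−ψ)·hL(T).
  T = 329.6 K: K = (2.000, 0.293, 0.175), RR gives ψ = 0.108, H_out = 3.059 kJ/mol
  T = 363.4 K: K = (3.470, 0.441, 0.325), RR gives ψ = 0.549, H_out = 20.691 kJ/mol
  T = 346.5 K: K = (2.670, 0.363, 0.242), RR gives ψ = 0.367, H_out = 13.318 kJ/mol
  T = 338.1 K: K = (2.321, 0.327, 0.207), RR gives ψ = 0.256, H_out = 8.843 kJ/mol
  T = 333.9 K: K = (2.159, 0.310, 0.191), RR gives ψ = 0.189, H_out = 6.200 kJ/mol
  T = 336.0 K: K = (2.239, 0.319, 0.199), RR gives ψ = 0.224, H_out = 7.565 kJ/mol
Linear interpolation between T = 333.9 (H_out = 6.200) and T = 336.0 (H_out = 7.565) on hF = 7.166 gives T ≈ 335.4 K, at which ψ = 0.21.

T = 335.4 K, V/F = 0.21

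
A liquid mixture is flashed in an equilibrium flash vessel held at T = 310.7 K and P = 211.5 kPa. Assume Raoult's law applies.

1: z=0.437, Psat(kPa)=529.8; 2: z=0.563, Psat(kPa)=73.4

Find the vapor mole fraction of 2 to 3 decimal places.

y_2 = 0.242

Raoult's law: Kᵢ = Pᵢˢᵃᵗ/P = Pᵢˢᵃᵗ/211.5.
  K_1 = 529.8/211.5 = 2.50496, K_2 = 73.4/211.5 = 0.34704
Binary case is linear: z₁(K₁−1)(1+V/F(K₂−1)) + z₂(K₂−1)(1+V/F(K₁−1)) = 0
⇒ V/F = [z₁(K₁−1)+z₂(K₂−1)] / [−(K₁−1)(K₂−1)] = 0.2901/0.9827 = 0.295
Compositions from xᵢ = zᵢ/(1+V/F(Kᵢ−1)), yᵢ = Kᵢxᵢ:
  1: x = 0.303, y = 0.758
  2: x = 0.697, y = 0.242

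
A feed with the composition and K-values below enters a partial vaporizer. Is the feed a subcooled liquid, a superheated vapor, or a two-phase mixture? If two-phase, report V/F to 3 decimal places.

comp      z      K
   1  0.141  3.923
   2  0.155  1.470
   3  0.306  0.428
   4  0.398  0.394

two-phase, V/F = 0.052

ΣzᵢKᵢ = 1.069; Σzᵢ/Kᵢ = 1.866.
Both exceed 1, so a two-phase solution exists.
Let ψ = V/F and solve Σ zᵢ(Kᵢ−1)/(1+ψ(Kᵢ−1)) = 0.
Newton iteration, ψ⁰ = 0.42:
  ψ = 0.420: g = -0.3081, g' = -0.703 → ψ = 0.000
  ψ = 0.000: g = 0.0688, g' = -1.485 → ψ = 0.046
  ψ = 0.046: g = 0.0064, g' = -1.228 → ψ = 0.051
  ψ = 0.051: g = 0.0001, g' = -1.205 → ψ = 0.052
Converged at ψ = 0.052.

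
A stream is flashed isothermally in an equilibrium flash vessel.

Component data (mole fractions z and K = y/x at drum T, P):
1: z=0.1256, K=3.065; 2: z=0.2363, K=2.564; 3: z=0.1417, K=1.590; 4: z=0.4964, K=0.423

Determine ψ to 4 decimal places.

Rachford–Rice: g(ψ) = Σ zᵢ(Kᵢ−1)/(1+ψ(Kᵢ−1)) = 0.
Feasibility: ΣzᵢKᵢ = 1.4261, Σzᵢ/Kᵢ = 1.3958 — both > 1, two phases present.
Iterate (Newton) starting at ψ = 0.46:
  ψ = 0.4600: g = 0.02380, g' = -0.6732 → ψ = 0.4953
  ψ = 0.4953: g = 0.00010, g' = -0.6680 → ψ = 0.4955
Converged at ψ = 0.4955.

ψ = 0.4955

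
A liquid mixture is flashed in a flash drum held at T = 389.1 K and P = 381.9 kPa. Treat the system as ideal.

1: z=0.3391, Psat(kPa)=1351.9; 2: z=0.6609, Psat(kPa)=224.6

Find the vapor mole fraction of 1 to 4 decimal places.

Raoult's law: Kᵢ = Pᵢˢᵃᵗ/P = Pᵢˢᵃᵗ/381.9.
  K_1 = 1351.9/381.9 = 3.539932, K_2 = 224.6/381.9 = 0.588112
Rachford–Rice: g(V/F) = Σ zᵢ(Kᵢ−1)/(1+V/F(Kᵢ−1)) = 0.
Check two-phase: ΣzᵢKᵢ = 1.5891 > 1 and Σzᵢ/Kᵢ = 1.2196 > 1, so g(0) = 0.5891 > 0 and g(1) = -0.2196 < 0.
Newton–Raphson from V/F = 0.5:
  V/F = 0.5000: g = 0.03661, g' = -0.6024 → V/F = 0.5608
  V/F = 0.5608: g = 0.00129, g' = -0.5618 → V/F = 0.5631
Converged at V/F = 0.5631.
Compositions from xᵢ = zᵢ/(1+V/F(Kᵢ−1)), yᵢ = Kᵢxᵢ:
  1: x = 0.1395, y = 0.4940
  2: x = 0.8605, y = 0.5060

y_1 = 0.4940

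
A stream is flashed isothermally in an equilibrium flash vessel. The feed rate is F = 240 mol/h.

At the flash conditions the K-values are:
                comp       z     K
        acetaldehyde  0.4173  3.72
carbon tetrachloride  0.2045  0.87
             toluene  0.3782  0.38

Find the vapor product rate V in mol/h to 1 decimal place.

V = 152.5 mol/h

Newton–Raphson from ψ = 0.57:
  ψ = 0.5700: g = 0.05370, g' = -0.8264 → ψ = 0.6350
  ψ = 0.6350: g = 0.00050, g' = -0.8147 → ψ = 0.6356
Converged at ψ = 0.6356.
Then V = ψ·F = 0.6356·240 = 152.5 mol/h and L = F − V = 87.5 mol/h.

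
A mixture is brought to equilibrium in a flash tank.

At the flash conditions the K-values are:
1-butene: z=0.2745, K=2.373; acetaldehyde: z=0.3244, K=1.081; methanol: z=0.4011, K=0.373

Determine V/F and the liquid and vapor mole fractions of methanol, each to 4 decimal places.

Newton iteration, V/F⁰ = 0.5:
  V/F = 0.5000: g = -0.11761, g' = -0.5185 → V/F = 0.2732
  V/F = 0.2732: g = -0.00367, g' = -0.5053 → V/F = 0.2659
Converged at V/F = 0.2659.
Compositions from xᵢ = zᵢ/(1+V/F(Kᵢ−1)), yᵢ = Kᵢxᵢ:
  1-butene: x = 0.2011, y = 0.4772
  acetaldehyde: x = 0.3176, y = 0.3433
  methanol: x = 0.4814, y = 0.1795

V/F = 0.2659, x_methanol = 0.4814, y_methanol = 0.1795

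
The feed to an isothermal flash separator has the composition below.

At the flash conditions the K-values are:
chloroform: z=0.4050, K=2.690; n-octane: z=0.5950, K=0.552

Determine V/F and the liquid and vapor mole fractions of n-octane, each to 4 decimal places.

Rachford–Rice: g(V/F) = Σ zᵢ(Kᵢ−1)/(1+V/F(Kᵢ−1)) = 0.
Feasibility: ΣzᵢKᵢ = 1.4179, Σzᵢ/Kᵢ = 1.2285 — both > 1, two phases present.
Binary case is linear: z₁(K₁−1)(1+V/F(K₂−1)) + z₂(K₂−1)(1+V/F(K₁−1)) = 0
⇒ V/F = [z₁(K₁−1)+z₂(K₂−1)] / [−(K₁−1)(K₂−1)] = 0.41789/0.75712 = 0.5519
Compositions from xᵢ = zᵢ/(1+V/F(Kᵢ−1)), yᵢ = Kᵢxᵢ:
  chloroform: x = 0.2095, y = 0.5637
  n-octane: x = 0.7905, y = 0.4363

V/F = 0.5519, x_n-octane = 0.7905, y_n-octane = 0.4363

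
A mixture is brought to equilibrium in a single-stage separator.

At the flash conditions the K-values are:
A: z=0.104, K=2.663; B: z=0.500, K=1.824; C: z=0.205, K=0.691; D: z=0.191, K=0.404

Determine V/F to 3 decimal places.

Rachford–Rice: g(V/F) = Σ zᵢ(Kᵢ−1)/(1+V/F(Kᵢ−1)) = 0.
Feasibility: ΣzᵢKᵢ = 1.408, Σzᵢ/Kᵢ = 1.083 — both > 1, two phases present.
Iterate (Newton) starting at V/F = 0.5:
  V/F = 0.500: g = 0.1491, g' = -0.421 → V/F = 0.854
  V/F = 0.854: g = -0.0047, g' = -0.484 → V/F = 0.844
Converged at V/F = 0.844.

V/F = 0.844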